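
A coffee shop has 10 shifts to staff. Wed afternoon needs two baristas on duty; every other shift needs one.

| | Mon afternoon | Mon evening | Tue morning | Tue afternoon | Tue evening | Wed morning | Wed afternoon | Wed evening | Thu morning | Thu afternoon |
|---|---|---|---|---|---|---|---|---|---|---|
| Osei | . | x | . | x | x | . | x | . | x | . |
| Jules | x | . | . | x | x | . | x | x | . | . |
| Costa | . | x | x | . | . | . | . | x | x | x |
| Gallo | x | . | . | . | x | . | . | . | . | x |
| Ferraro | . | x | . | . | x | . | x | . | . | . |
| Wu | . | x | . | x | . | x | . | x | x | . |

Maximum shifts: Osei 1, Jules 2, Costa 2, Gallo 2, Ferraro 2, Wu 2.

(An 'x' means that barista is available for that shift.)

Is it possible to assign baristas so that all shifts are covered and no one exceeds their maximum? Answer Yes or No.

Yes

Tue morning can only be covered by Costa, so that assignment is forced.
Wed morning can only be covered by Wu, so that assignment is forced.
One valid schedule: Mon afternoon→Jules, Mon evening→Ferraro, Tue morning→Costa, Tue afternoon→Osei, Tue evening→Gallo, Wed morning→Wu, Wed afternoon→Jules+Ferraro, Wed evening→Costa, Thu morning→Wu, Thu afternoon→Gallo.
Loads: Osei 1/1, Jules 2/2, Costa 2/2, Gallo 2/2, Ferraro 2/2, Wu 2/2 — all within limits.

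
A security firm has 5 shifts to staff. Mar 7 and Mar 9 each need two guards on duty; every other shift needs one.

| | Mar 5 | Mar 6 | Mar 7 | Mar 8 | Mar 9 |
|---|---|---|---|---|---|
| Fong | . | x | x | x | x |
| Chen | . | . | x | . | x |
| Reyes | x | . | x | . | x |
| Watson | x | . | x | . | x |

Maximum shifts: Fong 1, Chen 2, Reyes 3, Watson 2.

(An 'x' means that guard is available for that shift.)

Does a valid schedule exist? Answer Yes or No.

Total capacity is 8 and 7 slots are needed, so capacity alone doesn't rule it out.
Shifts {Mar 6, Mar 8} need 2 worker-slots in total, but the guards available for any of those shifts (Fong) can supply at most 1 among them. So no valid schedule exists.

No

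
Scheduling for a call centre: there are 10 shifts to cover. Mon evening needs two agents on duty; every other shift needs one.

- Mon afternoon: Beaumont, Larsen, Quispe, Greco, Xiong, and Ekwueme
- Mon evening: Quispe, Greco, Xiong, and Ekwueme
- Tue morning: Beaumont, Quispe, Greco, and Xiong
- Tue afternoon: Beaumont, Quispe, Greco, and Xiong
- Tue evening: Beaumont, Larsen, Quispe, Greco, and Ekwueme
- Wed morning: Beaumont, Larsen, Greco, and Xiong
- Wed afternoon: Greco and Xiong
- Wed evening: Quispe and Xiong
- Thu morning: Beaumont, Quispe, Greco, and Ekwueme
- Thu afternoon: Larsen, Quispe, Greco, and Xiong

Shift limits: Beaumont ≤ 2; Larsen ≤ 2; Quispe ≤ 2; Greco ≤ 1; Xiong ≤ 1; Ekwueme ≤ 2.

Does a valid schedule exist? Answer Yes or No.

Total capacity is 2+2+2+1+1+2 = 10 but 11 worker-slots are needed — infeasible.

No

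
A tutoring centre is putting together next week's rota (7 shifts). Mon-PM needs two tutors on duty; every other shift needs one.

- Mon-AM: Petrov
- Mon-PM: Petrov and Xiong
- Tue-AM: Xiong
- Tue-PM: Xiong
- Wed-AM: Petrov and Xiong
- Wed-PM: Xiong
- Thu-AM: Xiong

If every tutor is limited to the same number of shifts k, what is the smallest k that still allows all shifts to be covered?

With 2 tutors and 8 worker-slots to fill, someone must work at least ⌈8/2⌉ = 4 shifts, so k ≥ 4.
k = 4 fails: Shifts {Mon-PM, Tue-AM, Tue-PM, Wed-PM, Thu-AM} need 6 worker-slots in total, but the tutors available for any of those shifts (Petrov and Xiong) can supply at most 5 among them. So no valid schedule exists.
k = 5 works: Mon-AM→Petrov, Mon-PM→Petrov+Xiong, Tue-AM→Xiong, Tue-PM→Xiong, Wed-AM→Petrov, Wed-PM→Xiong, Thu-AM→Xiong.
Loads: Petrov 3, Xiong 5 — all ≤ 5.

5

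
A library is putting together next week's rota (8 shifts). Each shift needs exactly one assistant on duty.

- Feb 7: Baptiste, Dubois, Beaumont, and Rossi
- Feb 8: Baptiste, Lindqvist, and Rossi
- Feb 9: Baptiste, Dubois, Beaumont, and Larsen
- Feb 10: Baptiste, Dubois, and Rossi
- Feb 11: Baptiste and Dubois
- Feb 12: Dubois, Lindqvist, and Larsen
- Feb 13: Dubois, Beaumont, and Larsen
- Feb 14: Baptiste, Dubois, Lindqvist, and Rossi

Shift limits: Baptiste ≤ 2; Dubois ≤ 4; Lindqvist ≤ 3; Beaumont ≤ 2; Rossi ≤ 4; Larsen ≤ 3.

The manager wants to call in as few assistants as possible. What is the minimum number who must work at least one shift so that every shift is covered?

8 slots to fill and no one can take more than 4, so at least ⌈8/4⌉ = 2 assistants are needed.
Dubois and Rossi alone can cover everything: Feb 7→Rossi, Feb 8→Rossi, Feb 9→Dubois, Feb 10→Rossi, Feb 11→Dubois, Feb 12→Dubois, Feb 13→Dubois, Feb 14→Rossi.

2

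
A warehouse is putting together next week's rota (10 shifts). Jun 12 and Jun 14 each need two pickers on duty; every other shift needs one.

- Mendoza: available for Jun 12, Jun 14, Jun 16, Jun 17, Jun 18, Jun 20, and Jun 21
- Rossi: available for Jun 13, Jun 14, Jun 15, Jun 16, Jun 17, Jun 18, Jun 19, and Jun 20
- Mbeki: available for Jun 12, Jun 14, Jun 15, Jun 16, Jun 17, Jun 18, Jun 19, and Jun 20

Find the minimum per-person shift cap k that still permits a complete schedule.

With 3 pickers and 12 worker-slots to fill, someone must work at least ⌈12/3⌉ = 4 shifts, so k ≥ 4.
k = 4 works: Jun 12→Mendoza+Mbeki, Jun 13→Rossi, Jun 14→Mendoza+Rossi, Jun 15→Rossi, Jun 16→Mendoza, Jun 17→Mbeki, Jun 18→Mbeki, Jun 19→Rossi, Jun 20→Mbeki, Jun 21→Mendoza.
Loads: Mendoza 4, Rossi 4, Mbeki 4 — all ≤ 4.

4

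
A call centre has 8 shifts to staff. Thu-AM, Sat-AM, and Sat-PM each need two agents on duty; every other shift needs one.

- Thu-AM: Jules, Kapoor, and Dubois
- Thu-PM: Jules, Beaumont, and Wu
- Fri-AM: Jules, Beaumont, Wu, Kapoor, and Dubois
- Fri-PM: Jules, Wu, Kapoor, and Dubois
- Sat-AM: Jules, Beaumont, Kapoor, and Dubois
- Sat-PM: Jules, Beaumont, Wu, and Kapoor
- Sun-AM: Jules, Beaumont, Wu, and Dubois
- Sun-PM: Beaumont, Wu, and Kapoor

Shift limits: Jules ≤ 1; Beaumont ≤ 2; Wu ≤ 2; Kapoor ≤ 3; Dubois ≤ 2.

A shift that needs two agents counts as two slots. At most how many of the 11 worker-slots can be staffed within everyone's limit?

10

Total capacity across all agents is 1+2+2+3+2 = 10, and 11 slots are needed, so at most 10 can be filled.
An assignment achieving 10: Thu-AM→Jules+Kapoor, Thu-PM→Beaumont, Fri-PM→Wu, Sat-AM→Kapoor+Dubois, Sat-PM→Wu+Kapoor, Sun-AM→Dubois, Sun-PM→Beaumont.
Loads: Jules 1/1, Beaumont 2/2, Wu 2/2, Kapoor 3/3, Dubois 2/2.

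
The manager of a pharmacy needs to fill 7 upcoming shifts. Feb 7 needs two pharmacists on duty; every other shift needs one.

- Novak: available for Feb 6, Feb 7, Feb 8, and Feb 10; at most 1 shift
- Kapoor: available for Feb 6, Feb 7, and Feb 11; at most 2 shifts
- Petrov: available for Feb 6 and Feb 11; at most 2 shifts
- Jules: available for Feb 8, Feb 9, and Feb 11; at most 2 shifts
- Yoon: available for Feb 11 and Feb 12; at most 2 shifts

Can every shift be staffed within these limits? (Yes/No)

Total capacity is 9 and 8 slots are needed, so capacity alone doesn't rule it out.
Shifts {Feb 7, Feb 10} need 3 worker-slots in total, but the pharmacists available for any of those shifts (Novak and Kapoor) can supply at most 2 among them. So no valid schedule exists.

No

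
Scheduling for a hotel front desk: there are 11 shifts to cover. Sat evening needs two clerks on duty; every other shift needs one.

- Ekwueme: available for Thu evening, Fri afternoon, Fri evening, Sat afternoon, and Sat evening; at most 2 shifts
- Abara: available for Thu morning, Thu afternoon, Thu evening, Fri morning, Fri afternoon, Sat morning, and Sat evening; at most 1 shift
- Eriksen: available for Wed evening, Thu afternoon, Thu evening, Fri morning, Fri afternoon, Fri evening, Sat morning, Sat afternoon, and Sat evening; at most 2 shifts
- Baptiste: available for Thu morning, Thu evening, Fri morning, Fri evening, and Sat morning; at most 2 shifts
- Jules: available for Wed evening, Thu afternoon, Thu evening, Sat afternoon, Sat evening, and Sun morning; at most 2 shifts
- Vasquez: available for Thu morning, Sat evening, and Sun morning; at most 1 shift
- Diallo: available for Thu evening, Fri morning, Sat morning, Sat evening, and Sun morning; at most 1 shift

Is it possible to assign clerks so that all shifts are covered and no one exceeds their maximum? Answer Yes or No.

No

Total capacity is 2+1+2+2+2+1+1 = 11 but 12 worker-slots are needed — infeasible.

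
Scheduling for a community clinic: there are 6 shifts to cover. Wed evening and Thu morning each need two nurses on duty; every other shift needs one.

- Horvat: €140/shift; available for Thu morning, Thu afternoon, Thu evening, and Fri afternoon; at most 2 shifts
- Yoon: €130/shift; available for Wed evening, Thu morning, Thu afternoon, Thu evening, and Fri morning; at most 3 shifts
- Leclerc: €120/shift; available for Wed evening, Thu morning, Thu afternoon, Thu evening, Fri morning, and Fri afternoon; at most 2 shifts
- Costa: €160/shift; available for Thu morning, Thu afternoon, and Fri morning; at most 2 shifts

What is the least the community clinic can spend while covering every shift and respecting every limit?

Wed evening can only be covered by Yoon and Leclerc, so that assignment is forced.
Picking the cheapest available nurse for each shift independently would cost €980, but that ignores the shift limits.
An optimal schedule: Wed evening→Yoon+Leclerc, Thu morning→Leclerc+Costa, Thu afternoon→Yoon, Thu evening→Horvat, Fri morning→Yoon, Fri afternoon→Horvat.
Total: 130 + 120 + 120 + 160 + 130 + 140 + 130 + 140 = €1070.

€1070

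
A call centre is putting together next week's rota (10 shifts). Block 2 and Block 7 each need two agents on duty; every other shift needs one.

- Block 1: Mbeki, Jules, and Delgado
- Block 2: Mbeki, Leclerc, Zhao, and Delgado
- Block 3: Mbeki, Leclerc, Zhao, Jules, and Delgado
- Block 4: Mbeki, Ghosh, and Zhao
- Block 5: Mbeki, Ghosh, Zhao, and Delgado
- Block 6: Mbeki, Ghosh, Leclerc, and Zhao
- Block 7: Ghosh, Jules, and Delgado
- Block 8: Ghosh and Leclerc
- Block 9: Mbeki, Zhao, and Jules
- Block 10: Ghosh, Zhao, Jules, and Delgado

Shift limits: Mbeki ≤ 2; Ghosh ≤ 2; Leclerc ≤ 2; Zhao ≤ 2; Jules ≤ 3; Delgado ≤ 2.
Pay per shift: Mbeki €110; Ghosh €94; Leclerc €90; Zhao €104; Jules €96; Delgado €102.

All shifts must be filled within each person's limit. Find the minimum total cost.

Picking the cheapest available agent for each shift independently would cost €1126, but that ignores the shift limits.
An optimal schedule: Block 1→Jules, Block 2→Zhao+Mbeki, Block 3→Zhao, Block 4→Ghosh, Block 5→Delgado, Block 6→Leclerc, Block 7→Ghosh+Jules, Block 8→Leclerc, Block 9→Jules, Block 10→Delgado.
Total: 96 + 104 + 110 + 104 + 94 + 102 + 90 + 94 + 96 + 90 + 96 + 102 = €1178.

€1178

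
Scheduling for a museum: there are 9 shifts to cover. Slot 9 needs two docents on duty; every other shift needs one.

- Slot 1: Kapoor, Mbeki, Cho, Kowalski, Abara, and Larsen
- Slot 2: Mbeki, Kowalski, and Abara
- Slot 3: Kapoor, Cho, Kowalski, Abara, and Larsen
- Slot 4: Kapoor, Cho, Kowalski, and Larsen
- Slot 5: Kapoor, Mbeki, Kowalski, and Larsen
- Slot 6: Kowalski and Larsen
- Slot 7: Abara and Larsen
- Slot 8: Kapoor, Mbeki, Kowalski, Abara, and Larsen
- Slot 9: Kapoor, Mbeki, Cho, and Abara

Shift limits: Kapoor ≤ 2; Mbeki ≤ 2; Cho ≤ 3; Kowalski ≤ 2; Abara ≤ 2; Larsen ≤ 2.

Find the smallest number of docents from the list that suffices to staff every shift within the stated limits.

10 slots to fill and no one can take more than 3, so at least ⌈10/3⌉ = 4 docents are needed.
Any 4 docents together have capacity at most 3+2+2+2 = 9 < 10 slots, so 4 can never suffice.
Kapoor, Mbeki, Cho, Kowalski, and Abara alone can cover everything: Slot 1→Cho, Slot 2→Mbeki, Slot 3→Cho, Slot 4→Kapoor, Slot 5→Kapoor, Slot 6→Kowalski, Slot 7→Abara, Slot 8→Mbeki, Slot 9→Cho+Abara.

5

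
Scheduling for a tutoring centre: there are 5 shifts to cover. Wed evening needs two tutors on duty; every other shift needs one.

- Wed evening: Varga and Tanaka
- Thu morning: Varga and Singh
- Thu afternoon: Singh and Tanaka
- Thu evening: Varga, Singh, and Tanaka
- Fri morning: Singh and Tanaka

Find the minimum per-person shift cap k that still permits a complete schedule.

With 3 tutors and 6 worker-slots to fill, someone must work at least ⌈6/3⌉ = 2 shifts, so k ≥ 2.
k = 2 works: Wed evening→Varga+Tanaka, Thu morning→Varga, Thu afternoon→Singh, Thu evening→Tanaka, Fri morning→Singh.
Loads: Varga 2, Singh 2, Tanaka 2 — all ≤ 2.

2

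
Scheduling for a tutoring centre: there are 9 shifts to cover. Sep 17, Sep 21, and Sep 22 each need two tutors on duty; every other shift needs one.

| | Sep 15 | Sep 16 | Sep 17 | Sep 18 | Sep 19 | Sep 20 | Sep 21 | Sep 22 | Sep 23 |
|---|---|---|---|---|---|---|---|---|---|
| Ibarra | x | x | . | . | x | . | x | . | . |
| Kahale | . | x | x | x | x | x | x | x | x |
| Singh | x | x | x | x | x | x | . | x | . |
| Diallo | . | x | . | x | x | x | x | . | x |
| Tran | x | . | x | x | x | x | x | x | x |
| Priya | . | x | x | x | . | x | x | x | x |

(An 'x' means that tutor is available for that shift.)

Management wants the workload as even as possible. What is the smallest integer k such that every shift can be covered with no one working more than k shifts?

2

With 6 tutors and 12 worker-slots to fill, someone must work at least ⌈12/6⌉ = 2 shifts, so k ≥ 2.
k = 2 works: Sep 15→Ibarra, Sep 16→Ibarra, Sep 17→Singh+Tran, Sep 18→Kahale, Sep 19→Singh, Sep 20→Diallo, Sep 21→Diallo+Priya, Sep 22→Tran+Priya, Sep 23→Kahale.
Loads: Ibarra 2, Kahale 2, Singh 2, Diallo 2, Tran 2, Priya 2 — all ≤ 2.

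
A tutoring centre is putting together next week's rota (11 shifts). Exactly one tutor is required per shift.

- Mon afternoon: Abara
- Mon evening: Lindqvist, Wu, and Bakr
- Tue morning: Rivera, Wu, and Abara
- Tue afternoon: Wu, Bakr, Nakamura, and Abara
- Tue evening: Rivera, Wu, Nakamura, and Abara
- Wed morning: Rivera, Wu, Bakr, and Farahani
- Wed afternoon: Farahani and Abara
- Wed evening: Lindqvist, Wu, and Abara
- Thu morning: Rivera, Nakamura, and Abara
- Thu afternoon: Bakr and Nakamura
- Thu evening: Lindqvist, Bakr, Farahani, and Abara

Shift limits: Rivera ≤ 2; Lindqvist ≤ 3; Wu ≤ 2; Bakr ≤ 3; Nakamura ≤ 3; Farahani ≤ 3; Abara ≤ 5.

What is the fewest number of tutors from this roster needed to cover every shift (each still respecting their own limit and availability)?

11 slots to fill and no one can take more than 5, so at least ⌈11/5⌉ = 3 tutors are needed.
Lindqvist, Bakr, and Abara alone can cover everything: Mon afternoon→Abara, Mon evening→Lindqvist, Tue morning→Abara, Tue afternoon→Bakr, Tue evening→Abara, Wed morning→Bakr, Wed afternoon→Abara, Wed evening→Lindqvist, Thu morning→Abara, Thu afternoon→Bakr, Thu evening→Lindqvist.

3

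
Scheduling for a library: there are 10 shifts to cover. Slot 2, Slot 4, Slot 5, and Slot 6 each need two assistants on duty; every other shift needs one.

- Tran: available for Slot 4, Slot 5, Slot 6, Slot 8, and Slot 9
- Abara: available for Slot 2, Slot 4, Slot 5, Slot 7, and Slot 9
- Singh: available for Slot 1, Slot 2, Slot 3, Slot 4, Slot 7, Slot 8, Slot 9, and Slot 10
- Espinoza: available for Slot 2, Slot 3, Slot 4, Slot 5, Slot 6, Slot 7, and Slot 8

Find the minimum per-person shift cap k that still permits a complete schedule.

4

With 4 assistants and 14 worker-slots to fill, someone must work at least ⌈14/4⌉ = 4 shifts, so k ≥ 4.
k = 4 works: Slot 1→Singh, Slot 2→Abara+Singh, Slot 3→Singh, Slot 4→Abara+Espinoza, Slot 5→Tran+Abara, Slot 6→Tran+Espinoza, Slot 7→Abara, Slot 8→Tran, Slot 9→Tran, Slot 10→Singh.
Loads: Tran 4, Abara 4, Singh 4, Espinoza 2 — all ≤ 4.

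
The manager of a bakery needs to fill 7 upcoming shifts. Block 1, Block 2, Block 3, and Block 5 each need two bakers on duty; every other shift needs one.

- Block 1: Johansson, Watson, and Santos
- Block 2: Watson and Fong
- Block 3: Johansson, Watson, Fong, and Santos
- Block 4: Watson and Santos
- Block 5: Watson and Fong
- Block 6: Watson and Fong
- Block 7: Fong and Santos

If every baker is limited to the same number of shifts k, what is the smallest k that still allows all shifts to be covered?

3

With 4 bakers and 11 worker-slots to fill, someone must work at least ⌈11/4⌉ = 3 shifts, so k ≥ 3.
k = 3 works: Block 1→Johansson+Santos, Block 2→Watson+Fong, Block 3→Johansson+Santos, Block 4→Watson, Block 5→Watson+Fong, Block 6→Fong, Block 7→Santos.
Loads: Johansson 2, Watson 3, Fong 3, Santos 3 — all ≤ 3.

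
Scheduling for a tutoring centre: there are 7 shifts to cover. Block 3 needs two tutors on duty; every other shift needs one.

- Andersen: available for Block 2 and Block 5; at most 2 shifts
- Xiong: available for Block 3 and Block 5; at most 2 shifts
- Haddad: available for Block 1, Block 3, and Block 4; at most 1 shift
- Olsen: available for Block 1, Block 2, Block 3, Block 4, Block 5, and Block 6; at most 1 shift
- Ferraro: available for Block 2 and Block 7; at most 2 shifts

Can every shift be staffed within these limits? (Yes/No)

Total capacity is 8 and 8 slots are needed, so capacity alone doesn't rule it out.
Shifts {Block 1, Block 3, Block 4} need 4 worker-slots in total, but the tutors available for any of those shifts (Xiong, Haddad, and Olsen) can supply at most 3 among them. So no valid schedule exists.

No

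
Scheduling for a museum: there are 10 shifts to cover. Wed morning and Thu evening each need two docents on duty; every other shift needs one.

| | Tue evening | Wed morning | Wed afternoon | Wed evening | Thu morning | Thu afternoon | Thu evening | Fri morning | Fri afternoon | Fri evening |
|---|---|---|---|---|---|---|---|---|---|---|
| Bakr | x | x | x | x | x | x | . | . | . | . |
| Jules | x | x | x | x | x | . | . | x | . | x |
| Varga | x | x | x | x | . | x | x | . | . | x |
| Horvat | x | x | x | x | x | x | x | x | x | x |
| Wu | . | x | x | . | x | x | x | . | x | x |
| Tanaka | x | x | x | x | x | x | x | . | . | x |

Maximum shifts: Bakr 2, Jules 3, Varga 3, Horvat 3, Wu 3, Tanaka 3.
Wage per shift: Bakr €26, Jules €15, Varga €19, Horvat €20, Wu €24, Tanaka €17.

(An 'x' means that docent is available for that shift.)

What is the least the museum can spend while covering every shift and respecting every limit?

Picking the cheapest available docent for each shift independently would cost €195, but that ignores the shift limits.
An optimal schedule: Tue evening→Jules, Wed morning→Varga+Horvat, Wed afternoon→Varga, Wed evening→Jules, Thu morning→Tanaka, Thu afternoon→Tanaka, Thu evening→Varga+Horvat, Fri morning→Jules, Fri afternoon→Horvat, Fri evening→Tanaka.
Total: 15 + 19 + 20 + 19 + 15 + 17 + 17 + 19 + 20 + 15 + 20 + 17 = €213.

€213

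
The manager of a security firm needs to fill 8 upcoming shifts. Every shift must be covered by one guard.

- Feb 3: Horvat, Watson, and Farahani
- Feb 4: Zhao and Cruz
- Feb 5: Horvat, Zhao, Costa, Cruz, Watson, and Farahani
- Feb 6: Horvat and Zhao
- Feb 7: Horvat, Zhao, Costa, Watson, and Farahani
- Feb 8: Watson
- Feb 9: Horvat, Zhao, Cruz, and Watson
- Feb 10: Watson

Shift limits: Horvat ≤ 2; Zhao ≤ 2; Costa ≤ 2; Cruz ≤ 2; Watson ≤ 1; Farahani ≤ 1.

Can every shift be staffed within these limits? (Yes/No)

Total capacity is 10 and 8 slots are needed, so capacity alone doesn't rule it out.
Shifts {Feb 8, Feb 10} need 2 worker-slots in total, but the guards available for any of those shifts (Watson) can supply at most 1 among them. So no valid schedule exists.

No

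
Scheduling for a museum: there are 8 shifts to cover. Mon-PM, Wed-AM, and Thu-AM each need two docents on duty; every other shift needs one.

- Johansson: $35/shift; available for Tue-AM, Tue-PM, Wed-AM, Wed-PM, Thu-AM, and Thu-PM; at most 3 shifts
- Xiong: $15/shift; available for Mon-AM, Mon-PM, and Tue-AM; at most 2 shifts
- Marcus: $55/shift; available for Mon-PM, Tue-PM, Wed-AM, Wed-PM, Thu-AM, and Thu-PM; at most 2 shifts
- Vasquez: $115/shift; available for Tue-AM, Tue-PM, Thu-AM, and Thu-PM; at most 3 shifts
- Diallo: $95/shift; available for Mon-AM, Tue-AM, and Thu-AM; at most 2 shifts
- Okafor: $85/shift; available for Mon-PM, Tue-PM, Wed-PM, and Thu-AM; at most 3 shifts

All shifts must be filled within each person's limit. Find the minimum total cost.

$595

Wed-AM can only be covered by Johansson and Marcus, so that assignment is forced.
Picking the cheapest available docent for each shift independently would cost $385, but that ignores the shift limits.
An optimal schedule: Mon-AM→Xiong, Mon-PM→Xiong+Marcus, Tue-AM→Johansson, Tue-PM→Okafor, Wed-AM→Johansson+Marcus, Wed-PM→Okafor, Thu-AM→Okafor+Diallo, Thu-PM→Johansson.
Total: 15 + 15 + 55 + 35 + 85 + 35 + 55 + 85 + 85 + 95 + 35 = $595.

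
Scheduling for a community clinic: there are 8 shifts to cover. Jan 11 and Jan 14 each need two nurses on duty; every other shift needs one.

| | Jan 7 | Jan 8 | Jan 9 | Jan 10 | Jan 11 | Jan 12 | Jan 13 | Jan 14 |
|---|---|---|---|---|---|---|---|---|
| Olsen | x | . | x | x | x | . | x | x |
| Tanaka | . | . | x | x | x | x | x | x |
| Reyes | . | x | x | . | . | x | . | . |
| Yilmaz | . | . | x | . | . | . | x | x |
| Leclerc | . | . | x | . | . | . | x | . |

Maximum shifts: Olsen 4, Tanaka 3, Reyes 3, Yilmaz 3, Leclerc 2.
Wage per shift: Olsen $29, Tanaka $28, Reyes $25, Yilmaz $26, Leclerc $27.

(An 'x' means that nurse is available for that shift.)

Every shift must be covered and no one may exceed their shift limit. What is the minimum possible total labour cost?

$269

Jan 7 can only be covered by Olsen, so that assignment is forced.
Jan 8 can only be covered by Reyes, so that assignment is forced.
Jan 11 can only be covered by Olsen and Tanaka, so that assignment is forced.
Picking the cheapest available nurse for each shift independently would cost $269, and that bound is achievable.
An optimal schedule: Jan 7→Olsen, Jan 8→Reyes, Jan 9→Reyes, Jan 10→Tanaka, Jan 11→Tanaka+Olsen, Jan 12→Reyes, Jan 13→Yilmaz, Jan 14→Yilmaz+Tanaka.
Total: 29 + 25 + 25 + 28 + 28 + 29 + 25 + 26 + 26 + 28 = $269.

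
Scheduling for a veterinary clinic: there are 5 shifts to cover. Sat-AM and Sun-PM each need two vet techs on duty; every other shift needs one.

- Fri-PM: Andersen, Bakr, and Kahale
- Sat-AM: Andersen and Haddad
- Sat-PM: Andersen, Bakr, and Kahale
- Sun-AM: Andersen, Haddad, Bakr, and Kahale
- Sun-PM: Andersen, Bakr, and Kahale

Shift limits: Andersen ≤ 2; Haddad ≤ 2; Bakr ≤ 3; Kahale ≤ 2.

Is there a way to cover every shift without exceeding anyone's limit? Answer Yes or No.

Yes

Sat-AM can only be covered by Andersen and Haddad, so that assignment is forced.
One valid schedule: Fri-PM→Andersen, Sat-AM→Andersen+Haddad, Sat-PM→Bakr, Sun-AM→Haddad, Sun-PM→Bakr+Kahale.
Loads: Andersen 2/2, Haddad 2/2, Bakr 2/3, Kahale 1/2 — all within limits.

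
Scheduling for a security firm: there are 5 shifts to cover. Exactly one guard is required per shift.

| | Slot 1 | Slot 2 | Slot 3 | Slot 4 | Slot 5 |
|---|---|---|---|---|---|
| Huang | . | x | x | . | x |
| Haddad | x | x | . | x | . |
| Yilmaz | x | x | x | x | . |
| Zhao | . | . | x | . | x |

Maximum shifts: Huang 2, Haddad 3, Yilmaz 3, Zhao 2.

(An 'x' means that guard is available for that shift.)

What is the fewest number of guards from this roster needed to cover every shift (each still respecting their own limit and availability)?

2

5 slots to fill and no one can take more than 3, so at least ⌈5/3⌉ = 2 guards are needed.
Huang and Haddad alone can cover everything: Slot 1→Haddad, Slot 2→Haddad, Slot 3→Huang, Slot 4→Haddad, Slot 5→Huang.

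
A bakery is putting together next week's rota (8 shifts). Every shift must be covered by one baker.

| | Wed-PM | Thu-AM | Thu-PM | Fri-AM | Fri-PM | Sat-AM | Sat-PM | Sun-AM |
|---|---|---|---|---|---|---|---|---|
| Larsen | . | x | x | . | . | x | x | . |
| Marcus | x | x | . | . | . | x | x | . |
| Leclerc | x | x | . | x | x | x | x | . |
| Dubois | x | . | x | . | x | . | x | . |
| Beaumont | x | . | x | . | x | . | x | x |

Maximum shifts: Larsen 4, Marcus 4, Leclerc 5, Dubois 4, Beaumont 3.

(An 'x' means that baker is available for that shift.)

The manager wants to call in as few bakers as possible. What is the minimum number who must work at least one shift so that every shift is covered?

2

8 slots to fill and no one can take more than 5, so at least ⌈8/5⌉ = 2 bakers are needed.
Leclerc and Beaumont alone can cover everything: Wed-PM→Leclerc, Thu-AM→Leclerc, Thu-PM→Beaumont, Fri-AM→Leclerc, Fri-PM→Leclerc, Sat-AM→Leclerc, Sat-PM→Beaumont, Sun-AM→Beaumont.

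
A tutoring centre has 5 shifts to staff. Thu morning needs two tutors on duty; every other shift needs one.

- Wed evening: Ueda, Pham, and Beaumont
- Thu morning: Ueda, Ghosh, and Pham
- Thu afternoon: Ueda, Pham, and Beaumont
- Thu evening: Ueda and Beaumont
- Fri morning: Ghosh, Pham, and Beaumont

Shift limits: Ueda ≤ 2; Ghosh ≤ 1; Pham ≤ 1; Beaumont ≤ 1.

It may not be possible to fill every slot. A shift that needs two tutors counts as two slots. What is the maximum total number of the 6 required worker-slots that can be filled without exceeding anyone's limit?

Total capacity across all tutors is 2+1+1+1 = 5, and 6 slots are needed, so at most 5 can be filled.
An assignment achieving 5: Wed evening→Ueda, Thu morning→Ghosh+Pham, Thu afternoon→Beaumont, Thu evening→Ueda.
Loads: Ueda 2/2, Ghosh 1/1, Pham 1/1, Beaumont 1/1.

5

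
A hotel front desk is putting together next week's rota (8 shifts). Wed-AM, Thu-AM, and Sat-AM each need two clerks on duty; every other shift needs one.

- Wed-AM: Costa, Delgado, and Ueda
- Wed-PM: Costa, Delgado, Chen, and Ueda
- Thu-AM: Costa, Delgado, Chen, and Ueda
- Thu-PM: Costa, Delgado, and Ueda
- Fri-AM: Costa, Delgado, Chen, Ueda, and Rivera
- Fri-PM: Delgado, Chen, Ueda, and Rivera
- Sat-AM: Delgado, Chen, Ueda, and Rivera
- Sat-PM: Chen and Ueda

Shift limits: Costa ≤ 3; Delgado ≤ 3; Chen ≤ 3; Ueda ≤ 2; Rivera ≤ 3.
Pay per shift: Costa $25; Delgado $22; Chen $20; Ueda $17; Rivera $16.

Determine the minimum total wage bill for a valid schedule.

$208

Picking the cheapest available clerk for each shift independently would cost $192, but that ignores the shift limits.
An optimal schedule: Wed-AM→Ueda+Delgado, Wed-PM→Chen, Thu-AM→Chen+Delgado, Thu-PM→Delgado, Fri-AM→Rivera, Fri-PM→Rivera, Sat-AM→Rivera+Chen, Sat-PM→Ueda.
Total: 17 + 22 + 20 + 20 + 22 + 22 + 16 + 16 + 16 + 20 + 17 = $208.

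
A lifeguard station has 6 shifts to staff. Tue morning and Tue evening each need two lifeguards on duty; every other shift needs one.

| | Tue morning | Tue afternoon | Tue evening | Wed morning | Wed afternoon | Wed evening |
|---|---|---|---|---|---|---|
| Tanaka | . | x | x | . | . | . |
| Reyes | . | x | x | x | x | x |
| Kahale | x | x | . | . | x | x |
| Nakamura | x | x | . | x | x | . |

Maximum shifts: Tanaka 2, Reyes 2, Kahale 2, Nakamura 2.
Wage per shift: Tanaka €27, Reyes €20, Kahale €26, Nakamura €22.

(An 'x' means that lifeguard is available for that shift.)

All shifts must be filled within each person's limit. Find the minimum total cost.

€190

Tue morning can only be covered by Kahale and Nakamura, so that assignment is forced.
Tue evening can only be covered by Tanaka and Reyes, so that assignment is forced.
Picking the cheapest available lifeguard for each shift independently would cost €175, but that ignores the shift limits.
An optimal schedule: Tue morning→Kahale+Nakamura, Tue afternoon→Tanaka, Tue evening→Tanaka+Reyes, Wed morning→Reyes, Wed afternoon→Nakamura, Wed evening→Kahale.
Total: 26 + 22 + 27 + 27 + 20 + 20 + 22 + 26 = €190.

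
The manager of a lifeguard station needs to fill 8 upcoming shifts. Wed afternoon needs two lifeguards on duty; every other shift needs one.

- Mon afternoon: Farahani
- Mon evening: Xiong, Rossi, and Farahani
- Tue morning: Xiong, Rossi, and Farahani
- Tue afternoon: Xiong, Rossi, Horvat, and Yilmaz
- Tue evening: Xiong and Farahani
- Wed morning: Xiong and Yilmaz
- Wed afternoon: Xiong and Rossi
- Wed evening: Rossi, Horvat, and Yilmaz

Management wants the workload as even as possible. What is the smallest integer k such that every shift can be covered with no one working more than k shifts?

With 5 lifeguards and 9 worker-slots to fill, someone must work at least ⌈9/5⌉ = 2 shifts, so k ≥ 2.
k = 2 works: Mon afternoon→Farahani, Mon evening→Rossi, Tue morning→Farahani, Tue afternoon→Horvat, Tue evening→Xiong, Wed morning→Yilmaz, Wed afternoon→Xiong+Rossi, Wed evening→Horvat.
Loads: Xiong 2, Rossi 2, Horvat 2, Yilmaz 1, Farahani 2 — all ≤ 2.

2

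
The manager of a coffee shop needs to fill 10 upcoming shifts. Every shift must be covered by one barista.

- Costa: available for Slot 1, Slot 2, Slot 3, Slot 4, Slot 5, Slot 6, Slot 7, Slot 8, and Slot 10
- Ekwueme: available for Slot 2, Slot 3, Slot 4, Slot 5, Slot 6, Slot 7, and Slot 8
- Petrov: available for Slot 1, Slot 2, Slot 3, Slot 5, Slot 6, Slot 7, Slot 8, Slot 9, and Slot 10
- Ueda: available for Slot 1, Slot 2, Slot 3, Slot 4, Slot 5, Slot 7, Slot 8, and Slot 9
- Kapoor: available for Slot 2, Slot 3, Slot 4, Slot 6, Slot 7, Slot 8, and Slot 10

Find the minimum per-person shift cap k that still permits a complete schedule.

With 5 baristas and 10 worker-slots to fill, someone must work at least ⌈10/5⌉ = 2 shifts, so k ≥ 2.
k = 2 works: Slot 1→Costa, Slot 2→Ueda, Slot 3→Ueda, Slot 4→Ekwueme, Slot 5→Ekwueme, Slot 6→Petrov, Slot 7→Kapoor, Slot 8→Kapoor, Slot 9→Petrov, Slot 10→Costa.
Loads: Costa 2, Ekwueme 2, Petrov 2, Ueda 2, Kapoor 2 — all ≤ 2.

2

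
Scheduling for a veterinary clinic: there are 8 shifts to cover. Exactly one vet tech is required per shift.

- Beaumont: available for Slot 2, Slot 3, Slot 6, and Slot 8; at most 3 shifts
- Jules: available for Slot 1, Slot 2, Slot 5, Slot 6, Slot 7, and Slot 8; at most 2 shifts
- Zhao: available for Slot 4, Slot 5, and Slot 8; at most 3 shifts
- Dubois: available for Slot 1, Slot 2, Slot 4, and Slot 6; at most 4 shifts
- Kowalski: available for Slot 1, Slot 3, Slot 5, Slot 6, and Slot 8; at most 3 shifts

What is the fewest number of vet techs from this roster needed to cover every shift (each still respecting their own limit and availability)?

3

8 slots to fill and no one can take more than 4, so at least ⌈8/4⌉ = 2 vet techs are needed.
Any 2 vet techs together have capacity at most 4+3 = 7 < 8 slots, so 2 can never suffice.
Beaumont, Jules, and Zhao alone can cover everything: Slot 1→Jules, Slot 2→Beaumont, Slot 3→Beaumont, Slot 4→Zhao, Slot 5→Zhao, Slot 6→Beaumont, Slot 7→Jules, Slot 8→Zhao.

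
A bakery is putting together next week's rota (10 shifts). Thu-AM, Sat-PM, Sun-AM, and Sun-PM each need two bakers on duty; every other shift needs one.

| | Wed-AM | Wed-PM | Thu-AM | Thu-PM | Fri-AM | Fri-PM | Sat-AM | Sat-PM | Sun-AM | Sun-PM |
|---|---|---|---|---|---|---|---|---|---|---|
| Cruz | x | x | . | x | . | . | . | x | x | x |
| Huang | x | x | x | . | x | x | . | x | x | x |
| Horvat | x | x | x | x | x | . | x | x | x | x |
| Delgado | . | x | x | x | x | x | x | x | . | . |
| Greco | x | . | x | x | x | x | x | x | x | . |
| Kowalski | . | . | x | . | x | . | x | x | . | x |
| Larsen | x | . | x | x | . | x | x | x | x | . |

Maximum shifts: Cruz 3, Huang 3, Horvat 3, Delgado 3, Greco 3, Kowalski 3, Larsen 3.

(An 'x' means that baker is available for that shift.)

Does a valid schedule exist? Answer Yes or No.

Yes

One valid schedule: Wed-AM→Cruz, Wed-PM→Cruz, Thu-AM→Delgado+Greco, Thu-PM→Cruz, Fri-AM→Huang, Fri-PM→Huang, Sat-AM→Horvat, Sat-PM→Delgado+Greco, Sun-AM→Horvat+Greco, Sun-PM→Huang+Horvat.
Loads: Cruz 3/3, Huang 3/3, Horvat 3/3, Delgado 2/3, Greco 3/3, Kowalski 0/3, Larsen 0/3 — all within limits.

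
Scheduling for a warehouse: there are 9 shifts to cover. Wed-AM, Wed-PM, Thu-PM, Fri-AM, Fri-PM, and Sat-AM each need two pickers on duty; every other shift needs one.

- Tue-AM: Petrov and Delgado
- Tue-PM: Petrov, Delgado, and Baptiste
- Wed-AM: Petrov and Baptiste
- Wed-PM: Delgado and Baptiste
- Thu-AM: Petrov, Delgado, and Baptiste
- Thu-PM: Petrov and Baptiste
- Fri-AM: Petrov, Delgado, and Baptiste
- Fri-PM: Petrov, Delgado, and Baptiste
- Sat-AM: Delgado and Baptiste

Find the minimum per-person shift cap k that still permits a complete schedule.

5

With 3 pickers and 15 worker-slots to fill, someone must work at least ⌈15/3⌉ = 5 shifts, so k ≥ 5.
k = 5 works: Tue-AM→Petrov, Tue-PM→Petrov, Wed-AM→Petrov+Baptiste, Wed-PM→Delgado+Baptiste, Thu-AM→Delgado, Thu-PM→Petrov+Baptiste, Fri-AM→Petrov+Delgado, Fri-PM→Delgado+Baptiste, Sat-AM→Delgado+Baptiste.
Loads: Petrov 5, Delgado 5, Baptiste 5 — all ≤ 5.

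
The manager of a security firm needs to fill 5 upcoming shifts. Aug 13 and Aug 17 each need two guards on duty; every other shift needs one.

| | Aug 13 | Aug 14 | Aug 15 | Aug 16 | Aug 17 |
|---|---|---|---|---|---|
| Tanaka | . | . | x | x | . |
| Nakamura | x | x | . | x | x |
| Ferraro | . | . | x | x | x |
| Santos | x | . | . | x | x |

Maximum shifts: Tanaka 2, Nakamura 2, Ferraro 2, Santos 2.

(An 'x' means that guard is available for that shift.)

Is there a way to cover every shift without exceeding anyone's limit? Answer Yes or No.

Yes

Aug 13 can only be covered by Nakamura and Santos, so that assignment is forced.
Aug 14 can only be covered by Nakamura, so that assignment is forced.
One valid schedule: Aug 13→Nakamura+Santos, Aug 14→Nakamura, Aug 15→Tanaka, Aug 16→Tanaka, Aug 17→Ferraro+Santos.
Loads: Tanaka 2/2, Nakamura 2/2, Ferraro 1/2, Santos 2/2 — all within limits.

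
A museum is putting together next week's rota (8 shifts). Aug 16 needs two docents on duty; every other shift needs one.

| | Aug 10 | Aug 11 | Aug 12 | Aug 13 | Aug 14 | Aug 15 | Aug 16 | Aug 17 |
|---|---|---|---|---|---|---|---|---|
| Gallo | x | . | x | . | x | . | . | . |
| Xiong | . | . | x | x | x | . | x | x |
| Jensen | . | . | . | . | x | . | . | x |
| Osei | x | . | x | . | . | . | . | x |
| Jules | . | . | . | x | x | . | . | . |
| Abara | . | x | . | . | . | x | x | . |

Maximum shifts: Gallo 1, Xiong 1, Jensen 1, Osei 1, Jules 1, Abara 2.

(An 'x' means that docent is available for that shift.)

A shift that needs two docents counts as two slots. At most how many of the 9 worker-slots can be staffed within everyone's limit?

Total capacity across all docents is 1+1+1+1+1+2 = 7, and 9 slots are needed, so at most 7 can be filled.
An assignment achieving 7: Aug 10→Gallo, Aug 11→Abara, Aug 12→Osei, Aug 13→Xiong, Aug 14→Jules, Aug 15→Abara, Aug 17→Jensen.
Loads: Gallo 1/1, Xiong 1/1, Jensen 1/1, Osei 1/1, Jules 1/1, Abara 2/2.

7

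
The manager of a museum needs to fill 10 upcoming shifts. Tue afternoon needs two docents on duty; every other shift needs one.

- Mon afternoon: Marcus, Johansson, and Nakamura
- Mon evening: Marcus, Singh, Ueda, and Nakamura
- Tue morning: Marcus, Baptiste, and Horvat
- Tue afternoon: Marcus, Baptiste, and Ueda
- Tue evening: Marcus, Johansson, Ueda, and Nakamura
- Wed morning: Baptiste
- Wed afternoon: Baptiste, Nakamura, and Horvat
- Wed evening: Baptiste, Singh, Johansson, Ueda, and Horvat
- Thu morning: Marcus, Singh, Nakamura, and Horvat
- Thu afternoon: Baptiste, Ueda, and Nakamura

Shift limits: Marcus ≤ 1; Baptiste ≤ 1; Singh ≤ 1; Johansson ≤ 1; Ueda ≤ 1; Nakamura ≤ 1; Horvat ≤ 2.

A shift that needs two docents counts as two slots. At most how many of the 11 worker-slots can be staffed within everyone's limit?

8

Total capacity across all docents is 1+1+1+1+1+1+2 = 8, and 11 slots are needed, so at most 8 can be filled.
An assignment achieving 8: Mon afternoon→Marcus, Mon evening→Singh, Tue morning→Horvat, Tue afternoon→Ueda, Tue evening→Johansson, Wed morning→Baptiste, Wed afternoon→Nakamura, Thu morning→Horvat.
Loads: Marcus 1/1, Baptiste 1/1, Singh 1/1, Johansson 1/1, Ueda 1/1, Nakamura 1/1, Horvat 2/2.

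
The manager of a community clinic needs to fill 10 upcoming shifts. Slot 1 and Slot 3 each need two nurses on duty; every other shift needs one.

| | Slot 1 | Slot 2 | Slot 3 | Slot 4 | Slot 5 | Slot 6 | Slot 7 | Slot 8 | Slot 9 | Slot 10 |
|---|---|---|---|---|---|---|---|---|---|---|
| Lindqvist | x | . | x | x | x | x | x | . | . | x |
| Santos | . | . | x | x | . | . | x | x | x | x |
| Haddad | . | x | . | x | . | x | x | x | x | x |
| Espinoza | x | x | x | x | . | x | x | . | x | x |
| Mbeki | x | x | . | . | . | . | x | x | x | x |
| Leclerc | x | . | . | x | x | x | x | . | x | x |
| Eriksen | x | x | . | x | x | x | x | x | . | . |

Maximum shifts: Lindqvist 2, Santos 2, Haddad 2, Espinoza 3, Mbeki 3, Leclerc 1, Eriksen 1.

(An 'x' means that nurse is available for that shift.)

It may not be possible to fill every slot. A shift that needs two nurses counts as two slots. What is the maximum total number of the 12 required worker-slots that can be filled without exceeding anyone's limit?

Total capacity across all nurses is 2+2+2+3+3+1+1 = 14, and 12 slots are needed, so at most 12 can be filled.
An assignment achieving 12: Slot 1→Espinoza+Mbeki, Slot 2→Haddad, Slot 3→Lindqvist+Santos, Slot 4→Espinoza, Slot 5→Lindqvist, Slot 6→Haddad, Slot 7→Mbeki, Slot 8→Santos, Slot 9→Espinoza, Slot 10→Mbeki.
Loads: Lindqvist 2/2, Santos 2/2, Haddad 2/2, Espinoza 3/3, Mbeki 3/3, Leclerc 0/1, Eriksen 0/1.

12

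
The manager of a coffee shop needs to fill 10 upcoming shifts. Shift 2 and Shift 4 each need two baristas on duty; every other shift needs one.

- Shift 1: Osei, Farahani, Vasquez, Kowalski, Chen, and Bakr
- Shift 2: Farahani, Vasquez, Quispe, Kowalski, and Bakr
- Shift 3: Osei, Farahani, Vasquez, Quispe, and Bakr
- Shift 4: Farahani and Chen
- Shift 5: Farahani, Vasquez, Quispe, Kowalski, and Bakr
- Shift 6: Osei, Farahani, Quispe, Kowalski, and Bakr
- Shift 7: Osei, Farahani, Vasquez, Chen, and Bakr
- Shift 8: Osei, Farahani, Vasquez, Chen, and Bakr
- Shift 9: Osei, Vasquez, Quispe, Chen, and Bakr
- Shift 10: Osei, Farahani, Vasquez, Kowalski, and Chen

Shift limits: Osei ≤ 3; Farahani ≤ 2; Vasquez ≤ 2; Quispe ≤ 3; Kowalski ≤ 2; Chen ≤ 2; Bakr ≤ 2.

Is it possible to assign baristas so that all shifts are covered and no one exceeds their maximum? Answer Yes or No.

Yes

Shift 4 can only be covered by Farahani and Chen, so that assignment is forced.
One valid schedule: Shift 1→Kowalski, Shift 2→Quispe+Bakr, Shift 3→Osei, Shift 4→Farahani+Chen, Shift 5→Farahani, Shift 6→Osei, Shift 7→Osei, Shift 8→Vasquez, Shift 9→Vasquez, Shift 10→Kowalski.
Loads: Osei 3/3, Farahani 2/2, Vasquez 2/2, Quispe 1/3, Kowalski 2/2, Chen 1/2, Bakr 1/2 — all within limits.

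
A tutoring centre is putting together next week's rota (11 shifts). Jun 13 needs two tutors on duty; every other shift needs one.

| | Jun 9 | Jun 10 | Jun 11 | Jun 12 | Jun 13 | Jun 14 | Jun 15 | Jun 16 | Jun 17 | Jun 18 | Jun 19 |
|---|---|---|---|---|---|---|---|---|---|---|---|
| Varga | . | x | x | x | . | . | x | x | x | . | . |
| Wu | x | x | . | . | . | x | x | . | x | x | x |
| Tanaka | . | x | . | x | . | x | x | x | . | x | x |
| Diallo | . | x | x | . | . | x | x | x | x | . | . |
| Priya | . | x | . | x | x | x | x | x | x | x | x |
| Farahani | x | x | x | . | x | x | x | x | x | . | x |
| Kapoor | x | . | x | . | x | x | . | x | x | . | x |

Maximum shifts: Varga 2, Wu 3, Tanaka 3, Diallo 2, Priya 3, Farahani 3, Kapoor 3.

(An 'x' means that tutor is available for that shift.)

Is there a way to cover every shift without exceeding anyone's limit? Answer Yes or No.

Yes

One valid schedule: Jun 9→Wu, Jun 10→Tanaka, Jun 11→Varga, Jun 12→Varga, Jun 13→Priya+Farahani, Jun 14→Tanaka, Jun 15→Tanaka, Jun 16→Diallo, Jun 17→Diallo, Jun 18→Wu, Jun 19→Wu.
Loads: Varga 2/2, Wu 3/3, Tanaka 3/3, Diallo 2/2, Priya 1/3, Farahani 1/3, Kapoor 0/3 — all within limits.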